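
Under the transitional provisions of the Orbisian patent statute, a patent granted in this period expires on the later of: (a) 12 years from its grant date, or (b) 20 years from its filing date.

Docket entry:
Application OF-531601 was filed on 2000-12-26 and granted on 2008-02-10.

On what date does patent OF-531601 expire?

2020-12-26

(a) grant + 12 years → 10 February 2020.
(b) filing + 20 years → 26 December 2020.
Later of the two: 26 December 2020.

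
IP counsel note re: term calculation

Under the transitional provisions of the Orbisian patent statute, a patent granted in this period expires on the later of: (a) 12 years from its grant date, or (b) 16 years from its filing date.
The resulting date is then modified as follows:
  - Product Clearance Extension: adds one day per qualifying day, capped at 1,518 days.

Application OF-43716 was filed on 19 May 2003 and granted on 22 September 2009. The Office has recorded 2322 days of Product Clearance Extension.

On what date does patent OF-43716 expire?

November 18, 2025

(a) grant + 12 years → 22 September 2021.
(b) filing + 16 years → 19 May 2019.
Later of the two: 22 September 2021.
Product Clearance Extension: 2322 days claimed exceeds the 1518-day cap, so +1518 days → 18 November 2025.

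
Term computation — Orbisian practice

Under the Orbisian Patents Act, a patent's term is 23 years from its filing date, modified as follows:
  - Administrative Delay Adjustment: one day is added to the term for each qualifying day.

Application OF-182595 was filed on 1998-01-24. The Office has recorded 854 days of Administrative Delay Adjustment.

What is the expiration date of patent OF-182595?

2023-05-28

Base term: filing date + 23 years → 24 January 2021.
Administrative Delay Adjustment: +854 days → 28 May 2023.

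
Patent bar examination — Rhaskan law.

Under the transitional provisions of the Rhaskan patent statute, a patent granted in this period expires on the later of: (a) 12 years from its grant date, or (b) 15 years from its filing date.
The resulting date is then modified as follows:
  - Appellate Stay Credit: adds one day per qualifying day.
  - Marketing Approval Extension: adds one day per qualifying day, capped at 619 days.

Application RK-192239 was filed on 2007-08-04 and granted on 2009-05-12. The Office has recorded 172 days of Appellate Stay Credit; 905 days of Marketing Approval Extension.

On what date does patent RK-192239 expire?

(a) grant + 12 years → 12 May 2021.
(b) filing + 15 years → 4 August 2022.
Later of the two: 4 August 2022.
Appellate Stay Credit: +172 days → 23 January 2023.
Marketing Approval Extension: 905 days claimed exceeds the 619-day cap, so +619 days → 3 October 2024.

2024-10-03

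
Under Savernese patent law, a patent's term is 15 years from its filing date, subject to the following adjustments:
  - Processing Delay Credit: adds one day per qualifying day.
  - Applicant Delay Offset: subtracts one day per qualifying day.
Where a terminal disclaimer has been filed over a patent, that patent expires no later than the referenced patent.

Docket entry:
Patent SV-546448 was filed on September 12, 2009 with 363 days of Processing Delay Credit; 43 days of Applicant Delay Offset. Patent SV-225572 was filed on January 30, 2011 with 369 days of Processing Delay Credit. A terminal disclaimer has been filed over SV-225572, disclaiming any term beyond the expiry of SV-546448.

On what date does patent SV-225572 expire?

2025-07-29

Natural term of SV-225572:
  Base: filing + 15 years → 30 January 2026.
  Processing Delay Credit: +369 days → 3 February 2027.
Expiry of referenced patent SV-546448:
  Base: filing + 15 years → 12 September 2024.
  Processing Delay Credit: +363 days → 10 September 2025.
  Applicant Delay Offset: −43 days → 29 July 2025.
Terminal disclaimer: SV-225572 expires on the earlier of 3 February 2027 and 29 July 2025.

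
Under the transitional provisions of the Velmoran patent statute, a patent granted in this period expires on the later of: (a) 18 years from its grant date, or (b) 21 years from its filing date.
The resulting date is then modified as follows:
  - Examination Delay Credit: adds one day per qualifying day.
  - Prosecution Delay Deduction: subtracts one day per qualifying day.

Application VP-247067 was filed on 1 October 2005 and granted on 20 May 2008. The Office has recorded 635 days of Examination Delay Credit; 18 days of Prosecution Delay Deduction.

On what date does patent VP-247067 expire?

(a) grant + 18 years → 20 May 2026.
(b) filing + 21 years → 1 October 2026.
Later of the two: 1 October 2026.
Examination Delay Credit: +635 days → 27 June 2028.
Prosecution Delay Deduction: −18 days → 9 June 2028.

2028-06-09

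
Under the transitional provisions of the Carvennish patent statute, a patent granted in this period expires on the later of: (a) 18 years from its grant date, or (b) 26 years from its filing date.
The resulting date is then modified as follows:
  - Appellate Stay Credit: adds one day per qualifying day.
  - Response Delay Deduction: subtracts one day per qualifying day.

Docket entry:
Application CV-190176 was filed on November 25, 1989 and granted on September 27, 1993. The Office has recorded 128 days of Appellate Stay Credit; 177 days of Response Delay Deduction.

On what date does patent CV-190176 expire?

(a) grant + 18 years → 27 September 2011.
(b) filing + 26 years → 25 November 2015.
Later of the two: 25 November 2015.
Appellate Stay Credit: +128 days → 1 April 2016.
Response Delay Deduction: −177 days → 7 October 2015.

October 7, 2015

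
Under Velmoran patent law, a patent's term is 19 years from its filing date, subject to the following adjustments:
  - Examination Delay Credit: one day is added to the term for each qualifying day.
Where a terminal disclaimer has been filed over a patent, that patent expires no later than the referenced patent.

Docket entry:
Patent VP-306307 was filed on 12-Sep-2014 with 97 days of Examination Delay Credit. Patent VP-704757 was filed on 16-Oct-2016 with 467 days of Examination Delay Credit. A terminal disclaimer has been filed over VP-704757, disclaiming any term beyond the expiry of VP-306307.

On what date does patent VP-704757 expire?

December 18, 2033

Natural term of VP-704757:
  Base: filing + 19 years → 16 October 2035.
  Examination Delay Credit: +467 days → 25 January 2037.
Expiry of referenced patent VP-306307:
  Base: filing + 19 years → 12 September 2033.
  Examination Delay Credit: +97 days → 18 December 2033.
Terminal disclaimer: VP-704757 expires on the earlier of 25 January 2037 and 18 December 2033.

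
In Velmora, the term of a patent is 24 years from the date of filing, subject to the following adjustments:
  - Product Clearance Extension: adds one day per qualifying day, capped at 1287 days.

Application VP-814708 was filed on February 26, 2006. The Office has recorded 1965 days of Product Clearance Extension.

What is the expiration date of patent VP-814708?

Base term: filing date + 24 years → 26 February 2030.
Product Clearance Extension: 1965 days claimed exceeds the 1287-day cap, so +1287 days → 5 September 2033.

2033-09-05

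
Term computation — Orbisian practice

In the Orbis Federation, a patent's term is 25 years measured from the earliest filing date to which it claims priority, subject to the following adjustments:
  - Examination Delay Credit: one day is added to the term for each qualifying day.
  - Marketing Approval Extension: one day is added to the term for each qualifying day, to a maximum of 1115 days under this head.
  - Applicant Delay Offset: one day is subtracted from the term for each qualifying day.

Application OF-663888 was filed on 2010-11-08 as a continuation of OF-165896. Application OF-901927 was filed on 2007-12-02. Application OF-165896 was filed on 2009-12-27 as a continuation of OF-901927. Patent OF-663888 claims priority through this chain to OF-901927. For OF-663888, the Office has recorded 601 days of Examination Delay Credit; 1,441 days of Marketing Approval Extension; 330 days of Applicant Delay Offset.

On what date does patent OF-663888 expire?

Earliest priority filing: 2 December 2007.
Base term: 2 December 2007 + 25 years → 2 December 2032.
Examination Delay Credit: +601 days → 26 July 2034.
Marketing Approval Extension: 1441 days claimed exceeds the 1115-day cap, so +1115 days → 14 August 2037.
Applicant Delay Offset: −330 days → 18 September 2036.

2036-09-18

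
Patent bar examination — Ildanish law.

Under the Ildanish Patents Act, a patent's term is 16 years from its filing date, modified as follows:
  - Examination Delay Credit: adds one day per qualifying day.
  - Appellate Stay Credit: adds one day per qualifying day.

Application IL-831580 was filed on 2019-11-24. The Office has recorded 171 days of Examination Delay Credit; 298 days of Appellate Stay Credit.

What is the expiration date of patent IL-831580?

Base term: filing date + 16 years → 24 November 2035.
Examination Delay Credit: +171 days → 13 May 2036.
Appellate Stay Credit: +298 days → 7 March 2037.

2037-03-07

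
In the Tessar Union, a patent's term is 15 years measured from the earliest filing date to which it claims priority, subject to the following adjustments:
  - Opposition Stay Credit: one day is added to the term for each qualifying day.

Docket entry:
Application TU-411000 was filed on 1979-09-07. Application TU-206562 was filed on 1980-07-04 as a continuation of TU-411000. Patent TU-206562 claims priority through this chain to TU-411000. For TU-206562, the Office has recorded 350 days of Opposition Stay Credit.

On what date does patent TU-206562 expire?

Earliest priority filing: 7 September 1979.
Base term: 7 September 1979 + 15 years → 7 September 1994.
Opposition Stay Credit: +350 days → 23 August 1995.

1995-08-23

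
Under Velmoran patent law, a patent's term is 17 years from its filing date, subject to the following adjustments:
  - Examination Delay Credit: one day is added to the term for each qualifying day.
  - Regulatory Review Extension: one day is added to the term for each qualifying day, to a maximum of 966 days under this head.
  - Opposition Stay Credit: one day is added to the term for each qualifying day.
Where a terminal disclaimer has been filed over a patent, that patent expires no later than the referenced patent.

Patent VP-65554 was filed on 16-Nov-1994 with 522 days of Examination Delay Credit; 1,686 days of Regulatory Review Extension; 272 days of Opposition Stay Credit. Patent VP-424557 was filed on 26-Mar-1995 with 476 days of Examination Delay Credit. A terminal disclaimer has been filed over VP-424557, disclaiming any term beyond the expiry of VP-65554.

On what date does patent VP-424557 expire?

2013-07-15

Natural term of VP-424557:
  Base: filing + 17 years → 26 March 2012.
  Examination Delay Credit: +476 days → 15 July 2013.
Expiry of referenced patent VP-65554:
  Base: filing + 17 years → 16 November 2011.
  Examination Delay Credit: +522 days → 21 April 2013.
  Regulatory Review Extension: 1686 days claimed exceeds the 966-day cap, so +966 days → 13 December 2015.
  Opposition Stay Credit: +272 days → 10 September 2016.
Terminal disclaimer: VP-424557 expires on the earlier of 15 July 2013 and 10 September 2016.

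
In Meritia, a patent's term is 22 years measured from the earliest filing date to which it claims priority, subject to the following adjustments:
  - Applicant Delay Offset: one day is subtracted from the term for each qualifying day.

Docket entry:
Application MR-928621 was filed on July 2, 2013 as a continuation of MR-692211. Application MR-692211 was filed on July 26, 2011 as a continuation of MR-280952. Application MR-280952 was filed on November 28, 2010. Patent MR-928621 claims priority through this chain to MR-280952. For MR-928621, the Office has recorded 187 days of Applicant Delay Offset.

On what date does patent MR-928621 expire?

May 25, 2032

Earliest priority filing: 28 November 2010.
Base term: 28 November 2010 + 22 years → 28 November 2032.
Applicant Delay Offset: −187 days → 25 May 2032.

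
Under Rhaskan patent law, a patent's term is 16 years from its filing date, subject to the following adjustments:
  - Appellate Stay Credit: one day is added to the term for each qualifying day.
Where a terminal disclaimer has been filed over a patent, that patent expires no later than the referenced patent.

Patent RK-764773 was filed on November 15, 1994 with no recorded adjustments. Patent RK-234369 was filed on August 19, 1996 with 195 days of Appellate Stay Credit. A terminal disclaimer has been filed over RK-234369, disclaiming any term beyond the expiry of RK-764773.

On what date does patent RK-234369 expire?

November 15, 2010

Natural term of RK-234369:
  Base: filing + 16 years → 19 August 2012.
  Appellate Stay Credit: +195 days → 2 March 2013.
Expiry of referenced patent RK-764773:
  Base: filing + 16 years → 15 November 2010.
Terminal disclaimer: RK-234369 expires on the earlier of 2 March 2013 and 15 November 2010.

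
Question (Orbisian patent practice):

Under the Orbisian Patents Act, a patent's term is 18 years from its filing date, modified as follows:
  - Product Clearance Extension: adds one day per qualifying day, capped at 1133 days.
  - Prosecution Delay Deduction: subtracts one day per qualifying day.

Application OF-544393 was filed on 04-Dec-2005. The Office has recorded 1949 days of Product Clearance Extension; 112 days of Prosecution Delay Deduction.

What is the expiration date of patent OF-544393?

Base term: filing date + 18 years → 4 December 2023.
Product Clearance Extension: 1949 days claimed exceeds the 1133-day cap, so +1133 days → 10 January 2027.
Prosecution Delay Deduction: −112 days → 20 September 2026.

September 20, 2026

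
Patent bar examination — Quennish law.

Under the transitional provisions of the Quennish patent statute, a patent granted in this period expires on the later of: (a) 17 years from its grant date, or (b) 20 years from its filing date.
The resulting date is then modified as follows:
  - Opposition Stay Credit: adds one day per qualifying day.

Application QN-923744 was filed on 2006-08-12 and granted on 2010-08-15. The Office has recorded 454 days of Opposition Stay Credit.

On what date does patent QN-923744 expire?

(a) grant + 17 years → 15 August 2027.
(b) filing + 20 years → 12 August 2026.
Later of the two: 15 August 2027.
Opposition Stay Credit: +454 days → 11 November 2028.

2028-11-11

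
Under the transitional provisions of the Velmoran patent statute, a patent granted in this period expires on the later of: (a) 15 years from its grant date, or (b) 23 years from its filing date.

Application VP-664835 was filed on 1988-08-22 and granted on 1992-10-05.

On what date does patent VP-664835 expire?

(a) grant + 15 years → 5 October 2007.
(b) filing + 23 years → 22 August 2011.
Later of the two: 22 August 2011.

2011-08-22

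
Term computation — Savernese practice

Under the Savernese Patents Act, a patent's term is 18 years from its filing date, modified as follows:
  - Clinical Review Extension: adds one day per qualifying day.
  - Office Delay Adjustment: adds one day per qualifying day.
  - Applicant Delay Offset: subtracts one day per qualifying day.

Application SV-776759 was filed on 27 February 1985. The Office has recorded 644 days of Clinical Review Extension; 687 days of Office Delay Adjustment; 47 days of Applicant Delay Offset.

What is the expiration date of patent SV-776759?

September 3, 2006

Base term: filing date + 18 years → 27 February 2003.
Clinical Review Extension: +644 days → 2 December 2004.
Office Delay Adjustment: +687 days → 20 October 2006.
Applicant Delay Offset: −47 days → 3 September 2006.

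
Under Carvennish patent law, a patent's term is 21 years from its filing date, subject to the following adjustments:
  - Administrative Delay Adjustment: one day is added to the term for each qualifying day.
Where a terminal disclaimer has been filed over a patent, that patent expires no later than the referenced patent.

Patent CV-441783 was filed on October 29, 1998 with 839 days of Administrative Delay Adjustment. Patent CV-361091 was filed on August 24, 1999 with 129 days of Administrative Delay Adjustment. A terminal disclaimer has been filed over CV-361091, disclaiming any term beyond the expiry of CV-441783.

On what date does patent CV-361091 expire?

Natural term of CV-361091:
  Base: filing + 21 years → 24 August 2020.
  Administrative Delay Adjustment: +129 days → 31 December 2020.
Expiry of referenced patent CV-441783:
  Base: filing + 21 years → 29 October 2019.
  Administrative Delay Adjustment: +839 days → 14 February 2022.
Terminal disclaimer: CV-361091 expires on the earlier of 31 December 2020 and 14 February 2022.

2020-12-31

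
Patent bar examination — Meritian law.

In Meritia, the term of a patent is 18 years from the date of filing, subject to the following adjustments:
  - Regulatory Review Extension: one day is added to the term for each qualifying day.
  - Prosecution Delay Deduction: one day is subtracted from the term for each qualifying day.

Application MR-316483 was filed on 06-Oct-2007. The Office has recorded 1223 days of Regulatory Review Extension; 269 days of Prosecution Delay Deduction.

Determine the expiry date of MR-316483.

May 17, 2028

Base term: filing date + 18 years → 6 October 2025.
Regulatory Review Extension: +1223 days → 10 February 2029.
Prosecution Delay Deduction: −269 days → 17 May 2028.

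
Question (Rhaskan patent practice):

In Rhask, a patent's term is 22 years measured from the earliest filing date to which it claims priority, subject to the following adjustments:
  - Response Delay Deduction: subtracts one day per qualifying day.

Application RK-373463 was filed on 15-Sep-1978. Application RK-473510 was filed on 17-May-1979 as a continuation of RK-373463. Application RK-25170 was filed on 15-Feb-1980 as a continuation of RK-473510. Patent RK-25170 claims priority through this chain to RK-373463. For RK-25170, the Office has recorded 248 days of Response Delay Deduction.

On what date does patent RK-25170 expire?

Earliest priority filing: 15 September 1978.
Base term: 15 September 1978 + 22 years → 15 September 2000.
Response Delay Deduction: −248 days → 11 January 2000.

2000-01-11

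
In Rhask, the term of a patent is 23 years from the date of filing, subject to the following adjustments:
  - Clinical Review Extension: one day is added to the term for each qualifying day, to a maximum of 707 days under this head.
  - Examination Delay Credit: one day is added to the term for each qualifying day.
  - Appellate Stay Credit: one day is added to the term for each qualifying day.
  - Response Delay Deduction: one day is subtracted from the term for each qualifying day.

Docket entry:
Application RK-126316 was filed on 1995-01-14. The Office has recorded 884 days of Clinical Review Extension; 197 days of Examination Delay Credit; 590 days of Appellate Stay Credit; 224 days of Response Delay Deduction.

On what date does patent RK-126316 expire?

Base term: filing date + 23 years → 14 January 2018.
Clinical Review Extension: 884 days claimed exceeds the 707-day cap, so +707 days → 22 December 2019.
Examination Delay Credit: +197 days → 6 July 2020.
Appellate Stay Credit: +590 days → 16 February 2022.
Response Delay Deduction: −224 days → 7 July 2021.

2021-07-07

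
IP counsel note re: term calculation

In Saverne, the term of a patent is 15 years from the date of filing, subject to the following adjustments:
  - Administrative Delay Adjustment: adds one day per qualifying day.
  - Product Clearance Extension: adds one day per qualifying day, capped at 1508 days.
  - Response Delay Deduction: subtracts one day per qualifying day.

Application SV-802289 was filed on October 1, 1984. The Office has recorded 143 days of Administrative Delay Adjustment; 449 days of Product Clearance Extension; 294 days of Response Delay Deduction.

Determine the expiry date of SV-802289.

Base term: filing date + 15 years → 1 October 1999.
Administrative Delay Adjustment: +143 days → 21 February 2000.
Product Clearance Extension: 449 days (within the 1508-day cap) → +449 days → 15 May 2001.
Response Delay Deduction: −294 days → 25 July 2000.

July 25, 2000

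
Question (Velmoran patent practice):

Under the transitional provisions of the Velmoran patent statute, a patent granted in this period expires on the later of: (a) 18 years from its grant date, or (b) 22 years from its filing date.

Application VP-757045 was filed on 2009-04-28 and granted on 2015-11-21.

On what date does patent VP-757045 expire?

(a) grant + 18 years → 21 November 2033.
(b) filing + 22 years → 28 April 2031.
Later of the two: 21 November 2033.

November 21, 2033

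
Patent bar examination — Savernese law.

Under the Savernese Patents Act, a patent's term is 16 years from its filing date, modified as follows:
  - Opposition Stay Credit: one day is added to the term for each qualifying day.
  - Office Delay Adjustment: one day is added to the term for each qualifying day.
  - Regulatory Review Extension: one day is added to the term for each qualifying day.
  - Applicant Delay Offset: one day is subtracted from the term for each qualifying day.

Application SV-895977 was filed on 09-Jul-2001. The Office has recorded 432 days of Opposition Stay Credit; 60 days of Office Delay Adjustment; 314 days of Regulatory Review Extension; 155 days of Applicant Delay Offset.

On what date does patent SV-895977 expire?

Base term: filing date + 16 years → 9 July 2017.
Opposition Stay Credit: +432 days → 14 September 2018.
Office Delay Adjustment: +60 days → 13 November 2018.
Regulatory Review Extension: +314 days → 23 September 2019.
Applicant Delay Offset: −155 days → 21 April 2019.

2019-04-21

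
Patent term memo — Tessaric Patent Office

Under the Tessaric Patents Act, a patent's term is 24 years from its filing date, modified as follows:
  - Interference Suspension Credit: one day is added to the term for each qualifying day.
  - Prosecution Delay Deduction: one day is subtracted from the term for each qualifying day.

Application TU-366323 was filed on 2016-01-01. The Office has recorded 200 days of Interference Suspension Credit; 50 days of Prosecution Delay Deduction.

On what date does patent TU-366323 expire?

2040-05-30

Base term: filing date + 24 years → 1 January 2040.
Interference Suspension Credit: +200 days → 19 July 2040.
Prosecution Delay Deduction: −50 days → 30 May 2040.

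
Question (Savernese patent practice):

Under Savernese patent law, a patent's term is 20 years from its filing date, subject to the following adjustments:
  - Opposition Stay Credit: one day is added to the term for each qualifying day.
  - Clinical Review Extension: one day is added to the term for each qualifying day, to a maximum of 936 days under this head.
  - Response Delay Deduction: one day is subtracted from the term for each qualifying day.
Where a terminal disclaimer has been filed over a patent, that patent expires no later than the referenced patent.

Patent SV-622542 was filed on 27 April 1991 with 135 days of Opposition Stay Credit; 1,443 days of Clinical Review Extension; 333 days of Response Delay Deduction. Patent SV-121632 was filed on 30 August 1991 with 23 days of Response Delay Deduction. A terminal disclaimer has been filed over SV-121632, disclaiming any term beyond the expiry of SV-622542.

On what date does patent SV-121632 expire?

2011-08-07

Natural term of SV-121632:
  Base: filing + 20 years → 30 August 2011.
  Response Delay Deduction: −23 days → 7 August 2011.
Expiry of referenced patent SV-622542:
  Base: filing + 20 years → 27 April 2011.
  Opposition Stay Credit: +135 days → 9 September 2011.
  Clinical Review Extension: 1443 days claimed exceeds the 936-day cap, so +936 days → 2 April 2014.
  Response Delay Deduction: −333 days → 4 May 2013.
Terminal disclaimer: SV-121632 expires on the earlier of 7 August 2011 and 4 May 2013.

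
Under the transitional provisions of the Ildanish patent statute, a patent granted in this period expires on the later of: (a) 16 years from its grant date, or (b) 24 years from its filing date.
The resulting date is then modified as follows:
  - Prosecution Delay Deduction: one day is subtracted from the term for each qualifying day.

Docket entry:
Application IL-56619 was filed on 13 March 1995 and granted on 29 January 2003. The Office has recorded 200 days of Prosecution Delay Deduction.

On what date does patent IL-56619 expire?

2018-08-25

(a) grant + 16 years → 29 January 2019.
(b) filing + 24 years → 13 March 2019.
Later of the two: 13 March 2019.
Prosecution Delay Deduction: −200 days → 25 August 2018.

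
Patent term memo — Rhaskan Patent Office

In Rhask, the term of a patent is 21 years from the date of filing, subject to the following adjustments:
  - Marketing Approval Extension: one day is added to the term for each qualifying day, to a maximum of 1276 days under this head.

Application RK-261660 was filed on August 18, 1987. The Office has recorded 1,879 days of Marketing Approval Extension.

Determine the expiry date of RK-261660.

2012-02-15

Base term: filing date + 21 years → 18 August 2008.
Marketing Approval Extension: 1879 days claimed exceeds the 1276-day cap, so +1276 days → 15 February 2012.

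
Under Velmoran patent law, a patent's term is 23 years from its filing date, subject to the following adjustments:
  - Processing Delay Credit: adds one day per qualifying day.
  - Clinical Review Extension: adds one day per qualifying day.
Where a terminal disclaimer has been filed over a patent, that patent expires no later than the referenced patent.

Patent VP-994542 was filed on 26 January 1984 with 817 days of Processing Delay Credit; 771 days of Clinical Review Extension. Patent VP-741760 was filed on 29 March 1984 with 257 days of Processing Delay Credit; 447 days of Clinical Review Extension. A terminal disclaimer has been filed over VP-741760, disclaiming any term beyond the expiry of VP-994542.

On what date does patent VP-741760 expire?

2009-03-02

Natural term of VP-741760:
  Base: filing + 23 years → 29 March 2007.
  Processing Delay Credit: +257 days → 11 December 2007.
  Clinical Review Extension: +447 days → 2 March 2009.
Expiry of referenced patent VP-994542:
  Base: filing + 23 years → 26 January 2007.
  Processing Delay Credit: +817 days → 22 April 2009.
  Clinical Review Extension: +771 days → 2 June 2011.
Terminal disclaimer: VP-741760 expires on the earlier of 2 March 2009 and 2 June 2011.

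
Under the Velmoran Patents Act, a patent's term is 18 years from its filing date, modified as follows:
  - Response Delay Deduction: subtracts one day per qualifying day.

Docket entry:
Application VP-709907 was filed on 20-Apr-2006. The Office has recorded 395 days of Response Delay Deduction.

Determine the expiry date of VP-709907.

March 22, 2023

Base term: filing date + 18 years → 20 April 2024.
Response Delay Deduction: −395 days → 22 March 2023.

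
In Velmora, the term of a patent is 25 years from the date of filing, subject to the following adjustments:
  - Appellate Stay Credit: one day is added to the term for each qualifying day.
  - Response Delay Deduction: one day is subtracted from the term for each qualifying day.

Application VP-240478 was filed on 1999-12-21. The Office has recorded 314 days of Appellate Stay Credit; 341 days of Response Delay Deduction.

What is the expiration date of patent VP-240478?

2024-11-24

Base term: filing date + 25 years → 21 December 2024.
Appellate Stay Credit: +314 days → 31 October 2025.
Response Delay Deduction: −341 days → 24 November 2024.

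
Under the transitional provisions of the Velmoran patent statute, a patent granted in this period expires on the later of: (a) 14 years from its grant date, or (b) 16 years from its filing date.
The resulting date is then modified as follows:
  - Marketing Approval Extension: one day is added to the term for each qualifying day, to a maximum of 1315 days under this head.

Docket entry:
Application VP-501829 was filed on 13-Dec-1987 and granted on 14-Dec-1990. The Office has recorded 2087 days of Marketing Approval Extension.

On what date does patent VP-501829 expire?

(a) grant + 14 years → 14 December 2004.
(b) filing + 16 years → 13 December 2003.
Later of the two: 14 December 2004.
Marketing Approval Extension: 2087 days claimed exceeds the 1315-day cap, so +1315 days → 21 July 2008.

2008-07-21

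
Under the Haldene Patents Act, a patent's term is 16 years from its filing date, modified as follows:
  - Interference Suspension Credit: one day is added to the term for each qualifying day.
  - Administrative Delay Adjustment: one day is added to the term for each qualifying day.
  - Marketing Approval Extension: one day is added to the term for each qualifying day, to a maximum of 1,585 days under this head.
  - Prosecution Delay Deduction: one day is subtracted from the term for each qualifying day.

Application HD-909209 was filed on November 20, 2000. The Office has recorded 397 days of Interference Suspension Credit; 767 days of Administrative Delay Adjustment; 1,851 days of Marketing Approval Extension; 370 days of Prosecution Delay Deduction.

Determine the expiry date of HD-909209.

Base term: filing date + 16 years → 20 November 2016.
Interference Suspension Credit: +397 days → 22 December 2017.
Administrative Delay Adjustment: +767 days → 28 January 2020.
Marketing Approval Extension: 1851 days claimed exceeds the 1585-day cap, so +1585 days → 31 May 2024.
Prosecution Delay Deduction: −370 days → 27 May 2023.

2023-05-27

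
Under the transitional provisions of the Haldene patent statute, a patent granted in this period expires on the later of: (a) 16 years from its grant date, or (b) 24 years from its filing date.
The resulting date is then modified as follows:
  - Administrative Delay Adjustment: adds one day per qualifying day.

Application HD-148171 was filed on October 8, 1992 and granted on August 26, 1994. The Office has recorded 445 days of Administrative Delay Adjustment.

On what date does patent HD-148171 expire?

December 27, 2017

(a) grant + 16 years → 26 August 2010.
(b) filing + 24 years → 8 October 2016.
Later of the two: 8 October 2016.
Administrative Delay Adjustment: +445 days → 27 December 2017.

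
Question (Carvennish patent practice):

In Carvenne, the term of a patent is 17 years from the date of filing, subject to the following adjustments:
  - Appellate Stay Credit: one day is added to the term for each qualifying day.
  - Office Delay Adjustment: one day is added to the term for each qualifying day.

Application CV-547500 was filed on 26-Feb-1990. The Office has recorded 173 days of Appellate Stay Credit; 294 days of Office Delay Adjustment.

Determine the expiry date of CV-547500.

June 7, 2008

Base term: filing date + 17 years → 26 February 2007.
Appellate Stay Credit: +173 days → 18 August 2007.
Office Delay Adjustment: +294 days → 7 June 2008.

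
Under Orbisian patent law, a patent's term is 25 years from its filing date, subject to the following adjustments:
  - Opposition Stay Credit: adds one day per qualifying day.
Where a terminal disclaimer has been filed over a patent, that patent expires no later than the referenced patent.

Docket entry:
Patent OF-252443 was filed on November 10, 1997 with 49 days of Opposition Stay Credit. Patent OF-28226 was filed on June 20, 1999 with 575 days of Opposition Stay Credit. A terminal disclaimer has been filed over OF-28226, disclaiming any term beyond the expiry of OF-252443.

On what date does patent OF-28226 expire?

Natural term of OF-28226:
  Base: filing + 25 years → 20 June 2024.
  Opposition Stay Credit: +575 days → 16 January 2026.
Expiry of referenced patent OF-252443:
  Base: filing + 25 years → 10 November 2022.
  Opposition Stay Credit: +49 days → 29 December 2022.
Terminal disclaimer: OF-28226 expires on the earlier of 16 January 2026 and 29 December 2022.

2022-12-29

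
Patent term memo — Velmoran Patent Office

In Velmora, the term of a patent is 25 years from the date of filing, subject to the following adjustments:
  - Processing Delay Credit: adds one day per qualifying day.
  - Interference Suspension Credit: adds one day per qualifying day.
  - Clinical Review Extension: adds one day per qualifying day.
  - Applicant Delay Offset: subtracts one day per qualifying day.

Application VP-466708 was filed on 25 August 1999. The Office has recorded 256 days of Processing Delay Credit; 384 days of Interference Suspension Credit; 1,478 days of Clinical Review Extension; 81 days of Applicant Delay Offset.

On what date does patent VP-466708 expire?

Base term: filing date + 25 years → 25 August 2024.
Processing Delay Credit: +256 days → 8 May 2025.
Interference Suspension Credit: +384 days → 27 May 2026.
Clinical Review Extension: +1478 days → 13 June 2030.
Applicant Delay Offset: −81 days → 24 March 2030.

2030-03-24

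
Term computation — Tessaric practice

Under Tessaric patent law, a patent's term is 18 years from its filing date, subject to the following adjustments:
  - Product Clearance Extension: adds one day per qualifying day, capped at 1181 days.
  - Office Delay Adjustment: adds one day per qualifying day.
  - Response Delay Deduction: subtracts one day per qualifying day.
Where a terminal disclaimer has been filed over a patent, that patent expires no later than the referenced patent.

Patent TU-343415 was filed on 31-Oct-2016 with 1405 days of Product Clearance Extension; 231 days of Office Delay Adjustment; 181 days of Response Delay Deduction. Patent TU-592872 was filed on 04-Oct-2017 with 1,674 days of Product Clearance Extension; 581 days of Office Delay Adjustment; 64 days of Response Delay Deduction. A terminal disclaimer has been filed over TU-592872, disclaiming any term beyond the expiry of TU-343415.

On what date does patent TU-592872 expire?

March 15, 2038

Natural term of TU-592872:
  Base: filing + 18 years → 4 October 2035.
  Product Clearance Extension: 1674 days claimed exceeds the 1181-day cap, so +1181 days → 28 December 2038.
  Office Delay Adjustment: +581 days → 31 July 2040.
  Response Delay Deduction: −64 days → 28 May 2040.
Expiry of referenced patent TU-343415:
  Base: filing + 18 years → 31 October 2034.
  Product Clearance Extension: 1405 days claimed exceeds the 1181-day cap, so +1181 days → 24 January 2038.
  Office Delay Adjustment: +231 days → 12 September 2038.
  Response Delay Deduction: −181 days → 15 March 2038.
Terminal disclaimer: TU-592872 expires on the earlier of 28 May 2040 and 15 March 2038.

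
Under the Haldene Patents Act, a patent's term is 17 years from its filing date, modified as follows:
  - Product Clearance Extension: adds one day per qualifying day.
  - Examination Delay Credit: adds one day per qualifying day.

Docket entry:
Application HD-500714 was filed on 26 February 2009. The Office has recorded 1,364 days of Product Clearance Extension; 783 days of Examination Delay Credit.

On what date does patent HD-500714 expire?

2032-01-13

Base term: filing date + 17 years → 26 February 2026.
Product Clearance Extension: +1364 days → 21 November 2029.
Examination Delay Credit: +783 days → 13 January 2032.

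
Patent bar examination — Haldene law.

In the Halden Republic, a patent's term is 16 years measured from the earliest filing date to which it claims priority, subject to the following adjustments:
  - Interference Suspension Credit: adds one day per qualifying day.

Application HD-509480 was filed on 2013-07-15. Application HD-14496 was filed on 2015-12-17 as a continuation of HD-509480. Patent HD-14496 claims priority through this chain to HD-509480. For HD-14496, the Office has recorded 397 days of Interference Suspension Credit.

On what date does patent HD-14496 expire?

August 16, 2030

Earliest priority filing: 15 July 2013.
Base term: 15 July 2013 + 16 years → 15 July 2029.
Interference Suspension Credit: +397 days → 16 August 2030.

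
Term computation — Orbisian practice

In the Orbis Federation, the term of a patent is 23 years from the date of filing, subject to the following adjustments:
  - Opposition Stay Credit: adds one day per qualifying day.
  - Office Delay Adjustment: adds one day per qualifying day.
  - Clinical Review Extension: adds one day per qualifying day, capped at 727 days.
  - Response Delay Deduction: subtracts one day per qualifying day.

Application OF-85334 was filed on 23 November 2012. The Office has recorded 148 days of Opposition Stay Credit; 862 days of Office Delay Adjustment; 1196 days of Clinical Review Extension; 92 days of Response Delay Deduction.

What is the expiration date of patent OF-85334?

May 25, 2040

Base term: filing date + 23 years → 23 November 2035.
Opposition Stay Credit: +148 days → 19 April 2036.
Office Delay Adjustment: +862 days → 29 August 2038.
Clinical Review Extension: 1196 days claimed exceeds the 727-day cap, so +727 days → 25 August 2040.
Response Delay Deduction: −92 days → 25 May 2040.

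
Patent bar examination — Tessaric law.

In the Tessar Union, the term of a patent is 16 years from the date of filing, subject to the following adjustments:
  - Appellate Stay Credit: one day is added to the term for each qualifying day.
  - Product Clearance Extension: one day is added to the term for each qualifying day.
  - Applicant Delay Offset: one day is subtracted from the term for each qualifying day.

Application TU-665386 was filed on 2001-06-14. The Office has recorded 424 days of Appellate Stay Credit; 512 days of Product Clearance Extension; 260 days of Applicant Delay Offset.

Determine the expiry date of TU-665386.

April 21, 2019

Base term: filing date + 16 years → 14 June 2017.
Appellate Stay Credit: +424 days → 12 August 2018.
Product Clearance Extension: +512 days → 6 January 2020.
Applicant Delay Offset: −260 days → 21 April 2019.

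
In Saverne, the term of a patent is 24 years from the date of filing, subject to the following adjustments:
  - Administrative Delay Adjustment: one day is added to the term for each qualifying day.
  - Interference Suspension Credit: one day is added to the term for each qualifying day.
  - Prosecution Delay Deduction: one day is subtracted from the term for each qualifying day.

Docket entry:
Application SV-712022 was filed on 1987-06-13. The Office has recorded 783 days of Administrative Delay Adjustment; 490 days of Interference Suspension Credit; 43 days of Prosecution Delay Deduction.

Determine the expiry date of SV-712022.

Base term: filing date + 24 years → 13 June 2011.
Administrative Delay Adjustment: +783 days → 4 August 2013.
Interference Suspension Credit: +490 days → 7 December 2014.
Prosecution Delay Deduction: −43 days → 25 October 2014.

October 25, 2014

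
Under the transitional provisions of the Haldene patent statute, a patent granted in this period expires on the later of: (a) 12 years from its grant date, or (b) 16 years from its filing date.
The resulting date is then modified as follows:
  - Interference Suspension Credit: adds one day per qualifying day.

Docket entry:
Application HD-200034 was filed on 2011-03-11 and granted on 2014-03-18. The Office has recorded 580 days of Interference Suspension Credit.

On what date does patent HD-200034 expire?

2028-10-11

(a) grant + 12 years → 18 March 2026.
(b) filing + 16 years → 11 March 2027.
Later of the two: 11 March 2027.
Interference Suspension Credit: +580 days → 11 October 2028.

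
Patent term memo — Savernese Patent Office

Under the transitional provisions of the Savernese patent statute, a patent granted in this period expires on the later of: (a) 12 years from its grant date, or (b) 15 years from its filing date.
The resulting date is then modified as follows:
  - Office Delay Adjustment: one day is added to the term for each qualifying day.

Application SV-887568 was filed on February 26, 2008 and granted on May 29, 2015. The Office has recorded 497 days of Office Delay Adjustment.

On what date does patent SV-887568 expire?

2028-10-07

(a) grant + 12 years → 29 May 2027.
(b) filing + 15 years → 26 February 2023.
Later of the two: 29 May 2027.
Office Delay Adjustment: +497 days → 7 October 2028.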